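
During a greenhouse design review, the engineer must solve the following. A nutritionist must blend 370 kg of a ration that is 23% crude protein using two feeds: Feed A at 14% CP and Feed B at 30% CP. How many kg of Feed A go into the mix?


parts_A = CP_b - target = 30 - 23 = 7
parts_B = target - CP_a = 23 - 14 = 9
total_parts = 7 + 9 = 16
Feed A = 370 * 7 / 16 = 161.88 kg
Feed B = 370 * 9 / 16 = 208.13 kg

161.88 kg


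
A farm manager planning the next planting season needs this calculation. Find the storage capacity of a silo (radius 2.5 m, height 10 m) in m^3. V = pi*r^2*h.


V = pi * r^2 * h
  = pi * 2.5^2 * 10
  = pi * 6.25 * 10
  = 196.35 m^3


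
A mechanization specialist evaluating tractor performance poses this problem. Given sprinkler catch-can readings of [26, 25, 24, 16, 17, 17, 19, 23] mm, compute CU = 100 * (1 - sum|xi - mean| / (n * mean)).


xbar = 167 / 8 = 20.875
sum|xi - xbar| = 29
CU = 100 * (1 - 29 / (8 * 20.875))
   = 100 * (1 - 0.1737)
   = 82.63%


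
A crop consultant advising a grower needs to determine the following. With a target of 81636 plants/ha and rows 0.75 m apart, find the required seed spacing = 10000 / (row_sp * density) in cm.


spacing = 10000 / (row_sp * density)
        = 10000 / (0.75 * 81636)
        = 10000 / 61227
        = 0.16333 m = 16.33 cm


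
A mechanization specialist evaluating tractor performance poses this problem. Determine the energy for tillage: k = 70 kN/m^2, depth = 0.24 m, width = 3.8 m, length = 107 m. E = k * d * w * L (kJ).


E = k * d * w * L
  = 70 * 0.24 * 3.8 * 107
  = 6830.88 kJ


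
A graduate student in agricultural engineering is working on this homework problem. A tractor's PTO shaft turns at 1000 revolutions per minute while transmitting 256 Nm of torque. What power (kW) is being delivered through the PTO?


P = 2*pi*n*T / 60000
  = 2*pi * 1000 * 256 / 60000
  = 1608495.44 / 60000
  = 26.81 kW


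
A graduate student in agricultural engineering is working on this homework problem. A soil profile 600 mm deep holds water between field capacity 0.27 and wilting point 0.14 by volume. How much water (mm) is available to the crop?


AW = (FC - WP) * D
   = (0.27 - 0.14) * 600
   = 0.13 * 600
   = 78 mm


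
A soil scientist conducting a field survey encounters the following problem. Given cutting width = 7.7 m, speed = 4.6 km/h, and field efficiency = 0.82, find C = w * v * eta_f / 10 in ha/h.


C = w * v * eta_f / 10
  = 7.7 * 4.6 * 0.82 / 10
  = 29.04 / 10
  = 2.90 ha/h


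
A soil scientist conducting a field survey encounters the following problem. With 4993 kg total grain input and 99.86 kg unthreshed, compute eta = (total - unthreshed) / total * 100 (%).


eta = (total - unthreshed) / total * 100
    = (4993 - 99.86) / 4993 * 100
    = 4893.14 / 4993 * 100
    = 98%


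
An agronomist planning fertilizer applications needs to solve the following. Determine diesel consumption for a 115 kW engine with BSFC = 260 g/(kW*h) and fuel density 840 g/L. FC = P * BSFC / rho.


FC = P * BSFC / rho_fuel
   = 115 * 260 / 840
   = 29900 / 840
   = 35.60 L/h


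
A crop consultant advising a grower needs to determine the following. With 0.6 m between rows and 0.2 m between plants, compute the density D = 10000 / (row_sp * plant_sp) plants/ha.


D = 10000 / (row_sp * plant_sp)
  = 10000 / (0.6 * 0.2)
  = 10000 / 0.1200
  = 83333.33 plants/ha


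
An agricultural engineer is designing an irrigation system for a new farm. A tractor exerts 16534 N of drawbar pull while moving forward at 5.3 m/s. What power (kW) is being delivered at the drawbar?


P = F * v / 1000
  = 16534 * 5.3 / 1000
  = 87630.20 / 1000
  = 87.63 kW


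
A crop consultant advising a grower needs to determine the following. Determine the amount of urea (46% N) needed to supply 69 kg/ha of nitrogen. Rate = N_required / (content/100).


Rate = N_required / (N_content / 100)
     = 69 / (46 / 100)
     = 69 / 0.46
     = 150 kg/ha


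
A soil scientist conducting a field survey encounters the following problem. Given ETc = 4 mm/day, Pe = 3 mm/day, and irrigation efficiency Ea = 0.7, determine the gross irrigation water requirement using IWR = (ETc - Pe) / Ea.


IWR = (ETc - Pe) / Ea
    = (4 - 3) / 0.7
    = 1 / 0.7
    = 1.43 mm/day


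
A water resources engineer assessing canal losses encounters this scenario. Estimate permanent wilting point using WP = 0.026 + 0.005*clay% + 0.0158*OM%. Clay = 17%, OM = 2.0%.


WP = 0.026 + 0.005*17 + 0.0158*2.0
   = 0.026 + 0.0850 + 0.0316
   = 0.1426


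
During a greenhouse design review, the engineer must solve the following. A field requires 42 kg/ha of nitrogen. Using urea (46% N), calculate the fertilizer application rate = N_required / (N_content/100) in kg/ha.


Rate = N_required / (N_content / 100)
     = 42 / (46 / 100)
     = 42 / 0.46
     = 91.30 kg/ha


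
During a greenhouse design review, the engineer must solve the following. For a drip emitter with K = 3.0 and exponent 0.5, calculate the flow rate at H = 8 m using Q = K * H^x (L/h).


Q = K * H^x
  = 3.0 * 8^0.5
  = 3.0 * 2.8284
  = 8.49 L/h


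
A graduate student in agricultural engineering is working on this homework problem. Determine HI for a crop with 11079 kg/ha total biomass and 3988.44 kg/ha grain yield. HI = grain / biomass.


HI = grain_yield / biomass
   = 3988.44 / 11079
   = 0.36


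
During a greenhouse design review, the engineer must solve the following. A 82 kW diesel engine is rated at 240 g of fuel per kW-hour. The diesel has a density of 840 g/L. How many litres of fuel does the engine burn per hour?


FC = P * BSFC / rho_fuel
   = 82 * 240 / 840
   = 19680 / 840
   = 23.43 L/h


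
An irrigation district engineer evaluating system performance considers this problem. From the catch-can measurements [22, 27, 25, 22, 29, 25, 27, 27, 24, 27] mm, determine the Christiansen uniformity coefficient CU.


xbar = 255 / 10 = 25.500
sum|xi - xbar| = 19
CU = 100 * (1 - 19 / (10 * 25.500))
   = 100 * (1 - 0.0745)
   = 92.55%


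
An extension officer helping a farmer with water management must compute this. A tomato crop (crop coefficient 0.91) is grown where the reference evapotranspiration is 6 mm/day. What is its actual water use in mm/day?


ETc = Kc * ET0
    = 0.91 * 6
    = 5.46 mm/day


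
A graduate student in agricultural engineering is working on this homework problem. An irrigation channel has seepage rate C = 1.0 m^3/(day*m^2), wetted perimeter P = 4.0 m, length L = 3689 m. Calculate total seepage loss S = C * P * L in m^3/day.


S = C * P * L
  = 1.0 * 4.0 * 3689
  = 14756 m^3/day


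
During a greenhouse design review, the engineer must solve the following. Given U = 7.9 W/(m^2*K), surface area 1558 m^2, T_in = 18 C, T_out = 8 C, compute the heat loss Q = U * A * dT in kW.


dT = 18 - (8) = 10 K
Q = U * A * dT
  = 7.9 * 1558 * 10
  = 123082 W = 123.08 kW


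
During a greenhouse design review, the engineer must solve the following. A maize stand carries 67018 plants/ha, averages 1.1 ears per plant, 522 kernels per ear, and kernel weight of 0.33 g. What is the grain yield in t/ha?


Y = density * ears * kernels * kw
  = 67018 * 1.1 * 522 * 0.33 g/ha
  = 12698972.75 g/ha
  = 12698.97 kg/ha = 12.70 t/ha


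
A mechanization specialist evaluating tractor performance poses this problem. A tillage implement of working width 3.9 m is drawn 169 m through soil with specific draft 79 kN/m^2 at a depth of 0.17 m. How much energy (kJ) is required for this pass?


E = k * d * w * L
  = 79 * 0.17 * 3.9 * 169
  = 8851.71 kJ


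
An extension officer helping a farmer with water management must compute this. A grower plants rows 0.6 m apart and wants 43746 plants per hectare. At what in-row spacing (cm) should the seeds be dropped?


spacing = 10000 / (row_sp * density)
        = 10000 / (0.6 * 43746)
        = 10000 / 26247.60
        = 0.38099 m = 38.10 cm


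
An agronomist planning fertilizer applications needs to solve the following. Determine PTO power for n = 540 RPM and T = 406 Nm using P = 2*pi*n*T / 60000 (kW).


P = 2*pi*n*T / 60000
  = 2*pi * 540 * 406 / 60000
  = 1377525.55 / 60000
  = 22.96 kW


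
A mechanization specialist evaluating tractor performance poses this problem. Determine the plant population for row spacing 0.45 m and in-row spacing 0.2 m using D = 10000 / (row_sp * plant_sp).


D = 10000 / (row_sp * plant_sp)
  = 10000 / (0.45 * 0.2)
  = 10000 / 0.0900
  = 111111.11 plants/ha


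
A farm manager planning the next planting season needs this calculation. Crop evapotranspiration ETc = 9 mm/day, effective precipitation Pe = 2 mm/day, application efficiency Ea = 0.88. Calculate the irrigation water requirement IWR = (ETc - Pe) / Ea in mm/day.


IWR = (ETc - Pe) / Ea
    = (9 - 2) / 0.88
    = 7 / 0.88
    = 7.95 mm/day


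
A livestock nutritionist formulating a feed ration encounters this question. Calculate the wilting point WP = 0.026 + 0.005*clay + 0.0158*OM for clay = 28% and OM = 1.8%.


WP = 0.026 + 0.005*28 + 0.0158*1.8
   = 0.026 + 0.1400 + 0.0284
   = 0.1944


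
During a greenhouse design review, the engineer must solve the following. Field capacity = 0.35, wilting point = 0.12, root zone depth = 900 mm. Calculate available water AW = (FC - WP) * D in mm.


AW = (FC - WP) * D
   = (0.35 - 0.12) * 900
   = 0.23 * 900
   = 207 mm


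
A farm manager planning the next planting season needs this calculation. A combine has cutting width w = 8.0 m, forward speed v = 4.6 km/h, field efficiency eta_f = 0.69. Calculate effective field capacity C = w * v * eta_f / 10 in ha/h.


C = w * v * eta_f / 10
  = 8.0 * 4.6 * 0.69 / 10
  = 25.39 / 10
  = 2.54 ha/h


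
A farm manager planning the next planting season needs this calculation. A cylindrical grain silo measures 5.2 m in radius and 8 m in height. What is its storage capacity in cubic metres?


V = pi * r^2 * h
  = pi * 5.2^2 * 8
  = pi * 27.04 * 8
  = 679.59 m^3


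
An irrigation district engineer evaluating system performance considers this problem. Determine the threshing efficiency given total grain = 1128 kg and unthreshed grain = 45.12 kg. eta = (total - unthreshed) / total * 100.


eta = (total - unthreshed) / total * 100
    = (1128 - 45.12) / 1128 * 100
    = 1082.88 / 1128 * 100
    = 96%


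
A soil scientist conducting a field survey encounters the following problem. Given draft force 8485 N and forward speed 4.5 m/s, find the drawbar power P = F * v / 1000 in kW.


P = F * v / 1000
  = 8485 * 4.5 / 1000
  = 38182.50 / 1000
  = 38.18 kW


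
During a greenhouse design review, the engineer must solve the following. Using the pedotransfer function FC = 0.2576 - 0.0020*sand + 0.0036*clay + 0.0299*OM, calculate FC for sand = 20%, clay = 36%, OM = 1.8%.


FC = 0.2576 - 0.0020*20 + 0.0036*36 + 0.0299*1.8
   = 0.2576 - 0.0400 + 0.1296 + 0.0538
   = 0.4010


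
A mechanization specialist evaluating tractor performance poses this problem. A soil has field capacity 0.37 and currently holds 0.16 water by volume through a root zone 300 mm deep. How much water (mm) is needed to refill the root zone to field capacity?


SMD = (FC - theta) * D
    = (0.37 - 0.16) * 300
    = 0.210 * 300
    = 63 mm


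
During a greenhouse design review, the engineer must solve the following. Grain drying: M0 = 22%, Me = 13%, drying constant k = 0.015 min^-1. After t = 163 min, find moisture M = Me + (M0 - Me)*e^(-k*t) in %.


M = Me + (M0 - Me) * e^(-k*t)
  = 13 + (22 - 13) * e^(-0.015*163)
  = 13 + 9 * e^(-2.445)
  = 13 + 9 * 0.08673
  = 13 + 0.7805
  = 13.78%


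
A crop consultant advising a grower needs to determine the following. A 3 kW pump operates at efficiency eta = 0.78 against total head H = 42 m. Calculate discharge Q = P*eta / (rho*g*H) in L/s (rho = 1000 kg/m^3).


Q = (P * 1000 * eta) / (rho * g * H)
  = (3 * 1000 * 0.78) / (1000 * 9.81 * 42)
  = 2340 / 412020
  = 0.00568 m^3/s = 5.68 L/s


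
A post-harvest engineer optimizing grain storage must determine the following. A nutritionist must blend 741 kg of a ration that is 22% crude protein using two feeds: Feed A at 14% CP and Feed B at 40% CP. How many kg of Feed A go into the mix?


parts_A = CP_b - target = 40 - 22 = 18
parts_B = target - CP_a = 22 - 14 = 8
total_parts = 18 + 8 = 26
Feed A = 741 * 18 / 26 = 513 kg
Feed B = 741 * 8 / 26 = 228 kg

513 kg


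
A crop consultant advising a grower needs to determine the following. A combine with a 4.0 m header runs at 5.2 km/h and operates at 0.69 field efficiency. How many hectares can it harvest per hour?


C = w * v * eta_f / 10
  = 4.0 * 5.2 * 0.69 / 10
  = 14.35 / 10
  = 1.44 ha/h


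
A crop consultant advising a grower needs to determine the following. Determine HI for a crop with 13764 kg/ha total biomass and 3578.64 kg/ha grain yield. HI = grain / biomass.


HI = grain_yield / biomass
   = 3578.64 / 13764
   = 0.26


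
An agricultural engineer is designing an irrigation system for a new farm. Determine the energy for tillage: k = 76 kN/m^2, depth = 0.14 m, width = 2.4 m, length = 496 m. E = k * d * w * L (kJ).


E = k * d * w * L
  = 76 * 0.14 * 2.4 * 496
  = 12665.86 kJ


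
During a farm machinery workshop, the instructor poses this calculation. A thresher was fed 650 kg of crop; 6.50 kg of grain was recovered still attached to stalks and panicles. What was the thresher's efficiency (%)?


eta = (total - unthreshed) / total * 100
    = (650 - 6.50) / 650 * 100
    = 643.50 / 650 * 100
    = 99%


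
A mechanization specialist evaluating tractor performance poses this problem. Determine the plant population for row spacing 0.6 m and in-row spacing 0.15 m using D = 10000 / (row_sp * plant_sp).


D = 10000 / (row_sp * plant_sp)
  = 10000 / (0.6 * 0.15)
  = 10000 / 0.0900
  = 111111.11 plants/ha


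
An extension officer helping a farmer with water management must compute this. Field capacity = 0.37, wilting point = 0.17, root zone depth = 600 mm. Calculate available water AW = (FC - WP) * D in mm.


AW = (FC - WP) * D
   = (0.37 - 0.17) * 600
   = 0.20 * 600
   = 120 mm


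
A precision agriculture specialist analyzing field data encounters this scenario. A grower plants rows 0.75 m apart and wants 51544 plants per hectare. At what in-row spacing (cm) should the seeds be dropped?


spacing = 10000 / (row_sp * density)
        = 10000 / (0.75 * 51544)
        = 10000 / 38658
        = 0.25868 m = 25.87 cm


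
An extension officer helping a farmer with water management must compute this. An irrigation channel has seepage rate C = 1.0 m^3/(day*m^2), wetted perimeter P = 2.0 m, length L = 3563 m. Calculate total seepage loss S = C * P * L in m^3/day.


S = C * P * L
  = 1.0 * 2.0 * 3563
  = 7126 m^3/day


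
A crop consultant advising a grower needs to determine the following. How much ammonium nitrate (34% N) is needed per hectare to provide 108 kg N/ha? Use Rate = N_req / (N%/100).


Rate = N_required / (N_content / 100)
     = 108 / (34 / 100)
     = 108 / 0.34
     = 317.65 kg/ha


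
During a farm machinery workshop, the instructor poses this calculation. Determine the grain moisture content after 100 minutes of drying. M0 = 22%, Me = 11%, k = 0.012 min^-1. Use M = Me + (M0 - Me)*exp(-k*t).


M = Me + (M0 - Me) * e^(-k*t)
  = 11 + (22 - 11) * e^(-0.012*100)
  = 11 + 11 * e^(-1.200)
  = 11 + 11 * 0.30119
  = 11 + 3.3131
  = 14.31%


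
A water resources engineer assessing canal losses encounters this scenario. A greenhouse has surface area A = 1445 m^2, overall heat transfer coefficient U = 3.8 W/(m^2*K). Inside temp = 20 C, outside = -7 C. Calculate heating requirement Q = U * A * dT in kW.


dT = 20 - (-7) = 27 K
Q = U * A * dT
  = 3.8 * 1445 * 27
  = 148257 W = 148.26 kW


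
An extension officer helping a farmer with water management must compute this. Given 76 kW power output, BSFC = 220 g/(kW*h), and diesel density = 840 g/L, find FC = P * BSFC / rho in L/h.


FC = P * BSFC / rho_fuel
   = 76 * 220 / 840
   = 16720 / 840
   = 19.90 L/h


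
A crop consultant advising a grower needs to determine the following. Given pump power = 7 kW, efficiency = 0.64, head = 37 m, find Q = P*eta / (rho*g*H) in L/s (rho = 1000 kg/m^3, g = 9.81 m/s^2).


Q = (P * 1000 * eta) / (rho * g * H)
  = (7 * 1000 * 0.64) / (1000 * 9.81 * 37)
  = 4480 / 362970
  = 0.01234 m^3/s = 12.34 L/s


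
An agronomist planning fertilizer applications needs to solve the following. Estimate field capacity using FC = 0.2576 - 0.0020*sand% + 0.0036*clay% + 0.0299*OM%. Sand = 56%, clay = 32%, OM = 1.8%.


FC = 0.2576 - 0.0020*56 + 0.0036*32 + 0.0299*1.8
   = 0.2576 - 0.1120 + 0.1152 + 0.0538
   = 0.3146


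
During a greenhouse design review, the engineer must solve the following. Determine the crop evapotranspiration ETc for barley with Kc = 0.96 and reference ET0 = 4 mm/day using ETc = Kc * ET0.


ETc = Kc * ET0
    = 0.96 * 4
    = 3.84 mm/day


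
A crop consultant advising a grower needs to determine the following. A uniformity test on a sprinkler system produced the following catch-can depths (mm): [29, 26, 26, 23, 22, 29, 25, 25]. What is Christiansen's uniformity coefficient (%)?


xbar = 205 / 8 = 25.625
sum|xi - xbar| = 15
CU = 100 * (1 - 15 / (8 * 25.625))
   = 100 * (1 - 0.0732)
   = 92.68%


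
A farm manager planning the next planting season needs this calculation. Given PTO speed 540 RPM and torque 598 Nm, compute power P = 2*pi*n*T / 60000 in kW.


P = 2*pi*n*T / 60000
  = 2*pi * 540 * 598 / 60000
  = 2028966.20 / 60000
  = 33.82 kW


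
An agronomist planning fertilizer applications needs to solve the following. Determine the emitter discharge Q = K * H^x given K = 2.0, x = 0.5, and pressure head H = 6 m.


Q = K * H^x
  = 2.0 * 6^0.5
  = 2.0 * 2.4495
  = 4.90 L/h


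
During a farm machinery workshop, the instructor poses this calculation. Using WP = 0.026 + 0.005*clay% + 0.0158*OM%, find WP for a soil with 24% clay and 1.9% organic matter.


WP = 0.026 + 0.005*24 + 0.0158*1.9
   = 0.026 + 0.1200 + 0.0300
   = 0.1760


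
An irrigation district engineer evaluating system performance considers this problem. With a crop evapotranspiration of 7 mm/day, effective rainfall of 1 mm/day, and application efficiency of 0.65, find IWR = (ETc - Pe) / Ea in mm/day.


IWR = (ETc - Pe) / Ea
    = (7 - 1) / 0.65
    = 6 / 0.65
    = 9.23 mm/day


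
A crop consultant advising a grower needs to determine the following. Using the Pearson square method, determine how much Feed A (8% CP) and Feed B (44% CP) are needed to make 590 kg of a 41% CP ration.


parts_A = CP_b - target = 44 - 41 = 3
parts_B = target - CP_a = 41 - 8 = 33
total_parts = 3 + 33 = 36
Feed A = 590 * 3 / 36 = 49.17 kg
Feed B = 590 * 33 / 36 = 540.83 kg

49.17 kg


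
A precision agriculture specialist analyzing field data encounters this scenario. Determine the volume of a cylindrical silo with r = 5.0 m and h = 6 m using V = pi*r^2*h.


V = pi * r^2 * h
  = pi * 5.0^2 * 6
  = pi * 25 * 6
  = 471.24 m^3


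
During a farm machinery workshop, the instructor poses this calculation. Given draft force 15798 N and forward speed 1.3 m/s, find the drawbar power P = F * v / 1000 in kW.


P = F * v / 1000
  = 15798 * 1.3 / 1000
  = 20537.40 / 1000
  = 20.54 kW


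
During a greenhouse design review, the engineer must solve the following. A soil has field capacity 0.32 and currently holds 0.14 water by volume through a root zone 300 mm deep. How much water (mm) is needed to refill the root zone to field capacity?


SMD = (FC - theta) * D
    = (0.32 - 0.14) * 300
    = 0.180 * 300
    = 54 mm


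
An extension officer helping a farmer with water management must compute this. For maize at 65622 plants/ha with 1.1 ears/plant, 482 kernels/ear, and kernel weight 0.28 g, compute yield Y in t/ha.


Y = density * ears * kernels * kw
  = 65622 * 1.1 * 482 * 0.28 g/ha
  = 9741979.63 g/ha
  = 9741.98 kg/ha = 9.74 t/ha


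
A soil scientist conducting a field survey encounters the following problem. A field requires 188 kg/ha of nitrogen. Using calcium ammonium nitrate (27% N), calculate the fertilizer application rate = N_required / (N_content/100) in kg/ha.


Rate = N_required / (N_content / 100)
     = 188 / (27 / 100)
     = 188 / 0.27
     = 696.30 kg/ha


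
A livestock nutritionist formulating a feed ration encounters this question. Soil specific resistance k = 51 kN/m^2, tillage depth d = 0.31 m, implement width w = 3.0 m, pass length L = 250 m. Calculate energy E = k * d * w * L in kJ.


E = k * d * w * L
  = 51 * 0.31 * 3.0 * 250
  = 11857.50 kJ


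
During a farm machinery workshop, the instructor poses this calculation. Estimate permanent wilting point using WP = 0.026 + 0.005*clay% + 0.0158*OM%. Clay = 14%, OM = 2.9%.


WP = 0.026 + 0.005*14 + 0.0158*2.9
   = 0.026 + 0.0700 + 0.0458
   = 0.1418


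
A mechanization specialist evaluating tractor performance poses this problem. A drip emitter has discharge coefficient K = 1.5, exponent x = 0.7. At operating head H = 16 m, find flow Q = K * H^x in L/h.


Q = K * H^x
  = 1.5 * 16^0.7
  = 1.5 * 6.9644
  = 10.45 L/h


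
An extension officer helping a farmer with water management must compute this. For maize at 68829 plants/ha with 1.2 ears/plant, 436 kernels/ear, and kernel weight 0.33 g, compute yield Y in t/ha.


Y = density * ears * kernels * kw
  = 68829 * 1.2 * 436 * 0.33 g/ha
  = 11883739.82 g/ha
  = 11883.74 kg/ha = 11.88 t/ha


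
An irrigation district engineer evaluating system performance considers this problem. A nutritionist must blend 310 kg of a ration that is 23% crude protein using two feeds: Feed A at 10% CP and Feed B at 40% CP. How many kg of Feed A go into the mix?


parts_A = CP_b - target = 40 - 23 = 17
parts_B = target - CP_a = 23 - 10 = 13
total_parts = 17 + 13 = 30
Feed A = 310 * 17 / 30 = 175.67 kg
Feed B = 310 * 13 / 30 = 134.33 kg

175.67 kg


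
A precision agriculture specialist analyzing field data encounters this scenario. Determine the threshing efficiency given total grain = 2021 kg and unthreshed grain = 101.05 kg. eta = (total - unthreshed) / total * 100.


eta = (total - unthreshed) / total * 100
    = (2021 - 101.05) / 2021 * 100
    = 1919.95 / 2021 * 100
    = 95%


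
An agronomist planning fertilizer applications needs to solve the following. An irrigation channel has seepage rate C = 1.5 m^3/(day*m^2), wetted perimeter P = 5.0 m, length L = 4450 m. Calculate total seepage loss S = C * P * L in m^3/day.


S = C * P * L
  = 1.5 * 5.0 * 4450
  = 33375 m^3/day


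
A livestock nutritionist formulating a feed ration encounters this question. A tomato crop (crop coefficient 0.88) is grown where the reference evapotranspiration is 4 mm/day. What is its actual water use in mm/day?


ETc = Kc * ET0
    = 0.88 * 4
    = 3.52 mm/day


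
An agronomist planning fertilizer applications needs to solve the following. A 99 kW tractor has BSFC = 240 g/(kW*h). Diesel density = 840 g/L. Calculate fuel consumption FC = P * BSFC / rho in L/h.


FC = P * BSFC / rho_fuel
   = 99 * 240 / 840
   = 23760 / 840
   = 28.29 L/h


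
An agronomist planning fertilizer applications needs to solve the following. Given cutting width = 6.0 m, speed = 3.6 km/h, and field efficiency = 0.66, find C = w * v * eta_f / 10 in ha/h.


C = w * v * eta_f / 10
  = 6.0 * 3.6 * 0.66 / 10
  = 14.26 / 10
  = 1.43 ha/h


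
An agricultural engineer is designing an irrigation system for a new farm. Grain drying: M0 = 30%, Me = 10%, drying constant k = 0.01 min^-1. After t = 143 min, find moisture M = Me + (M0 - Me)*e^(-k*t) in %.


M = Me + (M0 - Me) * e^(-k*t)
  = 10 + (30 - 10) * e^(-0.01*143)
  = 10 + 20 * e^(-1.430)
  = 10 + 20 * 0.23931
  = 10 + 4.7862
  = 14.79%


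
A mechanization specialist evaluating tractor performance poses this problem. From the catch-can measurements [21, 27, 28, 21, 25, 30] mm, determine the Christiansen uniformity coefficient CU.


xbar = 152 / 6 = 25.333
sum|xi - xbar| = 18
CU = 100 * (1 - 18 / (6 * 25.333))
   = 100 * (1 - 0.1184)
   = 88.16%


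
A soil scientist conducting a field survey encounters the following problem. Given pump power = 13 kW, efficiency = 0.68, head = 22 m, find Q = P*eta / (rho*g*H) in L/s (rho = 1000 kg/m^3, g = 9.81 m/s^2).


Q = (P * 1000 * eta) / (rho * g * H)
  = (13 * 1000 * 0.68) / (1000 * 9.81 * 22)
  = 8840 / 215820
  = 0.04096 m^3/s = 40.96 L/s


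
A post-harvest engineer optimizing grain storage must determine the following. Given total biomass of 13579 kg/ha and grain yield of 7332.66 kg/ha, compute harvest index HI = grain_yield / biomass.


HI = grain_yield / biomass
   = 7332.66 / 13579
   = 0.54


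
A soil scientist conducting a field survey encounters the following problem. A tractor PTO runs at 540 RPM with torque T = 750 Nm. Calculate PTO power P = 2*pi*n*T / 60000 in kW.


P = 2*pi*n*T / 60000
  = 2*pi * 540 * 750 / 60000
  = 2544690.05 / 60000
  = 42.41 kW


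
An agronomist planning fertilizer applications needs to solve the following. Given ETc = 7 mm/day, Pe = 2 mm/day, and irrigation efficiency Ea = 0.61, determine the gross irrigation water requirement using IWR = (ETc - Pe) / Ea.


IWR = (ETc - Pe) / Ea
    = (7 - 2) / 0.61
    = 5 / 0.61
    = 8.20 mm/day


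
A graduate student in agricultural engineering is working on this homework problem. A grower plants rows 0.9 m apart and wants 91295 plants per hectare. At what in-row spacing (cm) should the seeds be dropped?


spacing = 10000 / (row_sp * density)
        = 10000 / (0.9 * 91295)
        = 10000 / 82165.50
        = 0.12171 m = 12.17 cm


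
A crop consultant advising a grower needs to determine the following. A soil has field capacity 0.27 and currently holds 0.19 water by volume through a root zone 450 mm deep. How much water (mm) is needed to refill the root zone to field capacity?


SMD = (FC - theta) * D
    = (0.27 - 0.19) * 450
    = 0.080 * 450
    = 36 mm


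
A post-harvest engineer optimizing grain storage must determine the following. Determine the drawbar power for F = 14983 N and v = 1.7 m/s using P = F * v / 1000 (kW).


P = F * v / 1000
  = 14983 * 1.7 / 1000
  = 25471.10 / 1000
  = 25.47 kW


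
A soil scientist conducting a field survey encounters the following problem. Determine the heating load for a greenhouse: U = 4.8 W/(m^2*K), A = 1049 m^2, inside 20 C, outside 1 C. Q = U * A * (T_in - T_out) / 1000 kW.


dT = 20 - (1) = 19 K
Q = U * A * dT
  = 4.8 * 1049 * 19
  = 95668.80 W = 95.67 kW


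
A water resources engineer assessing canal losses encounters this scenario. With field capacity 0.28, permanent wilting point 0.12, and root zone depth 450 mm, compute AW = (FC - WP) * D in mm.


AW = (FC - WP) * D
   = (0.28 - 0.12) * 450
   = 0.16 * 450
   = 72 mm


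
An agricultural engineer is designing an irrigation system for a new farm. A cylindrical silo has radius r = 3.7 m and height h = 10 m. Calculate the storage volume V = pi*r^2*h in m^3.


V = pi * r^2 * h
  = pi * 3.7^2 * 10
  = pi * 13.69 * 10
  = 430.08 m^3


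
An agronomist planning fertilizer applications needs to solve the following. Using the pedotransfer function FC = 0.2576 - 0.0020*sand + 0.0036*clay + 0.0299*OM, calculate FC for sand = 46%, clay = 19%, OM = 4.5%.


FC = 0.2576 - 0.0020*46 + 0.0036*19 + 0.0299*4.5
   = 0.2576 - 0.0920 + 0.0684 + 0.1346
   = 0.3686


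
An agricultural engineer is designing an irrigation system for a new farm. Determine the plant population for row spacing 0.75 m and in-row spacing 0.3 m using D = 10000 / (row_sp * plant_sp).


D = 10000 / (row_sp * plant_sp)
  = 10000 / (0.75 * 0.3)
  = 10000 / 0.2250
  = 44444.44 plants/ha


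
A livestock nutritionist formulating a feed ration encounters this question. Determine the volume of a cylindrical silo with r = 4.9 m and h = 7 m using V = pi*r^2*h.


V = pi * r^2 * h
  = pi * 4.9^2 * 7
  = pi * 24.01 * 7
  = 528.01 m^3


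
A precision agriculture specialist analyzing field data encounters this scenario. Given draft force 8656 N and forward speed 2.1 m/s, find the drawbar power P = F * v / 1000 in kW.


P = F * v / 1000
  = 8656 * 2.1 / 1000
  = 18177.60 / 1000
  = 18.18 kW


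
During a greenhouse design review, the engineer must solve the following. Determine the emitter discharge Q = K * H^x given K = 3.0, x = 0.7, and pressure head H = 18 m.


Q = K * H^x
  = 3.0 * 18^0.7
  = 3.0 * 7.5629
  = 22.69 L/h


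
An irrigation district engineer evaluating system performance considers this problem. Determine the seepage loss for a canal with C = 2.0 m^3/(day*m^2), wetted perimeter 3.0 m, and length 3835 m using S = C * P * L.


S = C * P * L
  = 2.0 * 3.0 * 3835
  = 23010 m^3/day


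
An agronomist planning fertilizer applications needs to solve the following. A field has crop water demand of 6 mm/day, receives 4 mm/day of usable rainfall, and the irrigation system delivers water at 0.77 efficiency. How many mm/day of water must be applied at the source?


IWR = (ETc - Pe) / Ea
    = (6 - 4) / 0.77
    = 2 / 0.77
    = 2.60 mm/day


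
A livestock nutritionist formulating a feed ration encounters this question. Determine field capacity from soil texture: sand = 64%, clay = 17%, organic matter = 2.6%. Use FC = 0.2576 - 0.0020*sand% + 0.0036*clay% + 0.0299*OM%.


FC = 0.2576 - 0.0020*64 + 0.0036*17 + 0.0299*2.6
   = 0.2576 - 0.1280 + 0.0612 + 0.0777
   = 0.2685


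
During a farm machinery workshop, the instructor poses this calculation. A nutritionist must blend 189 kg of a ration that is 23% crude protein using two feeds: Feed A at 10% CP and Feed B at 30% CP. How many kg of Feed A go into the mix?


parts_A = CP_b - target = 30 - 23 = 7
parts_B = target - CP_a = 23 - 10 = 13
total_parts = 7 + 13 = 20
Feed A = 189 * 7 / 20 = 66.15 kg
Feed B = 189 * 13 / 20 = 122.85 kg

66.15 kg


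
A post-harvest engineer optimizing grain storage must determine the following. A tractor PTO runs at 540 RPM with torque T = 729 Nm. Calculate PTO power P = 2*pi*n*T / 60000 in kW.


P = 2*pi*n*T / 60000
  = 2*pi * 540 * 729 / 60000
  = 2473438.73 / 60000
  = 41.22 kW


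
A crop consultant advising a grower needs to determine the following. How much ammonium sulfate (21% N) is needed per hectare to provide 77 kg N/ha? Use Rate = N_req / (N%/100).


Rate = N_required / (N_content / 100)
     = 77 / (21 / 100)
     = 77 / 0.21
     = 366.67 kg/ha


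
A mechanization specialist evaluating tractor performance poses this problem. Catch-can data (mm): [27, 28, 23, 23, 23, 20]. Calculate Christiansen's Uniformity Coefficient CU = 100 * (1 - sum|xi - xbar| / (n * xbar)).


xbar = 144 / 6 = 24
sum|xi - xbar| = 14
CU = 100 * (1 - 14 / (6 * 24))
   = 100 * (1 - 0.0972)
   = 90.28%


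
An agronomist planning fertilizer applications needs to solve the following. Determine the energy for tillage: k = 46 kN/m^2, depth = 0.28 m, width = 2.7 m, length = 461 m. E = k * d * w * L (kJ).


E = k * d * w * L
  = 46 * 0.28 * 2.7 * 461
  = 16031.74 kJ


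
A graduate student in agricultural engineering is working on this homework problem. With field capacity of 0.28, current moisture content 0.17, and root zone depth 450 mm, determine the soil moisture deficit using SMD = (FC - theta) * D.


SMD = (FC - theta) * D
    = (0.28 - 0.17) * 450
    = 0.110 * 450
    = 49.50 mm


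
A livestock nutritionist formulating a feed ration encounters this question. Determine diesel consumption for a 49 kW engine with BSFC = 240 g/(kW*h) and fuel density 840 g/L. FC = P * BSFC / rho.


FC = P * BSFC / rho_fuel
   = 49 * 240 / 840
   = 11760 / 840
   = 14 L/h


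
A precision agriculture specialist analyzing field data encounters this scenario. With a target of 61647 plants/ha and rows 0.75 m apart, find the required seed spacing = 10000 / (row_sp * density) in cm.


spacing = 10000 / (row_sp * density)
        = 10000 / (0.75 * 61647)
        = 10000 / 46235.25
        = 0.21629 m = 21.63 cm


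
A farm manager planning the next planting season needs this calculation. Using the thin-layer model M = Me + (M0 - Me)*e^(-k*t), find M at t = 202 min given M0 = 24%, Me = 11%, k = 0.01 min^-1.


M = Me + (M0 - Me) * e^(-k*t)
  = 11 + (24 - 11) * e^(-0.01*202)
  = 11 + 13 * e^(-2.020)
  = 11 + 13 * 0.13266
  = 11 + 1.7245
  = 12.72%


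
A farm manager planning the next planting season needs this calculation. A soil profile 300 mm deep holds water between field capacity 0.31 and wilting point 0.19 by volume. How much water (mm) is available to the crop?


AW = (FC - WP) * D
   = (0.31 - 0.19) * 300
   = 0.12 * 300
   = 36 mm


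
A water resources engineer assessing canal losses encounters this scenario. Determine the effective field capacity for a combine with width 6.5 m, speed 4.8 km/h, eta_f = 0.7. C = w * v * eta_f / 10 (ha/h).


C = w * v * eta_f / 10
  = 6.5 * 4.8 * 0.7 / 10
  = 21.84 / 10
  = 2.18 ha/h


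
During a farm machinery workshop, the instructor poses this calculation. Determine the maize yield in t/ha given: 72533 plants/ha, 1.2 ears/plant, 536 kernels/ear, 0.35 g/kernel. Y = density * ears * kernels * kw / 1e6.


Y = density * ears * kernels * kw
  = 72533 * 1.2 * 536 * 0.35 g/ha
  = 16328628.96 g/ha
  = 16328.63 kg/ha = 16.33 t/ha


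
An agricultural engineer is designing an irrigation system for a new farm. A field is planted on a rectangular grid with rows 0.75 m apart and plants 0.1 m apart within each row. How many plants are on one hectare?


D = 10000 / (row_sp * plant_sp)
  = 10000 / (0.75 * 0.1)
  = 10000 / 0.0750
  = 133333.33 plants/ha


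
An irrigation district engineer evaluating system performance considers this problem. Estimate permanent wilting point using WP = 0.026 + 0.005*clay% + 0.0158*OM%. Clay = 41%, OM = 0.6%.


WP = 0.026 + 0.005*41 + 0.0158*0.6
   = 0.026 + 0.2050 + 0.0095
   = 0.2405


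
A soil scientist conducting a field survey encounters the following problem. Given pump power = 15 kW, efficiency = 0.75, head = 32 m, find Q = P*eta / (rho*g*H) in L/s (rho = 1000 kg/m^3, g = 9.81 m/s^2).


Q = (P * 1000 * eta) / (rho * g * H)
  = (15 * 1000 * 0.75) / (1000 * 9.81 * 32)
  = 11250 / 313920
  = 0.03584 m^3/s = 35.84 L/s


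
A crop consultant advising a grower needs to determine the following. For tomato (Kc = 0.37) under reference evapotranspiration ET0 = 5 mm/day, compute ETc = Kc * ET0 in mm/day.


ETc = Kc * ET0
    = 0.37 * 5
    = 1.85 mm/day


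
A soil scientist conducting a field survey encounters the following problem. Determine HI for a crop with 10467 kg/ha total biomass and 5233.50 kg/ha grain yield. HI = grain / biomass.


HI = grain_yield / biomass
   = 5233.50 / 10467
   = 0.50


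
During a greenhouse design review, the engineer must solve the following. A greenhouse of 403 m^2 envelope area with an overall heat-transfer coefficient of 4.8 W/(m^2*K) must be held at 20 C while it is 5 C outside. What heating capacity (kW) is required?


dT = 20 - (5) = 15 K
Q = U * A * dT
  = 4.8 * 403 * 15
  = 29016 W = 29.02 kW


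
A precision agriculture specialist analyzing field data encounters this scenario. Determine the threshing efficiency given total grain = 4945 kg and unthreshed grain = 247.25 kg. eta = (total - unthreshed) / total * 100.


eta = (total - unthreshed) / total * 100
    = (4945 - 247.25) / 4945 * 100
    = 4697.75 / 4945 * 100
    = 95%


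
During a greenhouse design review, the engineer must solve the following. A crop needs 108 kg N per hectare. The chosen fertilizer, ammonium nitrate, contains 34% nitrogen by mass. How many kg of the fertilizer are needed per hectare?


Rate = N_required / (N_content / 100)
     = 108 / (34 / 100)
     = 108 / 0.34
     = 317.65 kg/ha


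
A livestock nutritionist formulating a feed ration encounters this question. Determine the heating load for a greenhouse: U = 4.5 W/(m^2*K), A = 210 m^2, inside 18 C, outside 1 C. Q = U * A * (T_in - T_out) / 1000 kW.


dT = 18 - (1) = 17 K
Q = U * A * dT
  = 4.5 * 210 * 17
  = 16065 W = 16.07 kW


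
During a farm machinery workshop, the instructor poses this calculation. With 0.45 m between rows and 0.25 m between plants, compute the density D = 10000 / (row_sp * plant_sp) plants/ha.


D = 10000 / (row_sp * plant_sp)
  = 10000 / (0.45 * 0.25)
  = 10000 / 0.1125
  = 88888.89 plants/ha


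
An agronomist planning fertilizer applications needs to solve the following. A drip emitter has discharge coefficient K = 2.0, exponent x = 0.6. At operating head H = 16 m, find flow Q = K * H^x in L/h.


Q = K * H^x
  = 2.0 * 16^0.6
  = 2.0 * 5.2780
  = 10.56 L/h


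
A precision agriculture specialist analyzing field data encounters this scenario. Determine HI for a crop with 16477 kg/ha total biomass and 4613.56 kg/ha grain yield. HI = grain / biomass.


HI = grain_yield / biomass
   = 4613.56 / 16477
   = 0.28


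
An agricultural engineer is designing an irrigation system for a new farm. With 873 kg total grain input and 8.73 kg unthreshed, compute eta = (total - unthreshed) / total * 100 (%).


eta = (total - unthreshed) / total * 100
    = (873 - 8.73) / 873 * 100
    = 864.27 / 873 * 100
    = 99%


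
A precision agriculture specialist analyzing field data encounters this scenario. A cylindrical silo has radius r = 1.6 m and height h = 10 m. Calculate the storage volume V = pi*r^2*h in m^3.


V = pi * r^2 * h
  = pi * 1.6^2 * 10
  = pi * 2.56 * 10
  = 80.42 m^3


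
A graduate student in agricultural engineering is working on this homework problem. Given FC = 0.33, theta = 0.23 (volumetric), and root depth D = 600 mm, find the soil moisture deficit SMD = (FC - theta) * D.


SMD = (FC - theta) * D
    = (0.33 - 0.23) * 600
    = 0.100 * 600
    = 60 mm


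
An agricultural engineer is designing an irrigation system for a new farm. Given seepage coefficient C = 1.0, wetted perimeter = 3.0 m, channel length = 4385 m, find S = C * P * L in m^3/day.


S = C * P * L
  = 1.0 * 3.0 * 4385
  = 13155 m^3/day


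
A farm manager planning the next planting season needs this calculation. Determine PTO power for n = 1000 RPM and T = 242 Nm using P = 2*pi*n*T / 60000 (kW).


P = 2*pi*n*T / 60000
  = 2*pi * 1000 * 242 / 60000
  = 1520530.84 / 60000
  = 25.34 kW


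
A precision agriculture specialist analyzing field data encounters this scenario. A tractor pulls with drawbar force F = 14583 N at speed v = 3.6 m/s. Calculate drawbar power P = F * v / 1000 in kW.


P = F * v / 1000
  = 14583 * 3.6 / 1000
  = 52498.80 / 1000
  = 52.50 kW


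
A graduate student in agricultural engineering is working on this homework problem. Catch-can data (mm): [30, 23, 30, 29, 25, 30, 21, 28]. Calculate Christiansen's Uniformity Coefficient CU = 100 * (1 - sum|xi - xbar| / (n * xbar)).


xbar = 216 / 8 = 27
sum|xi - xbar| = 24
CU = 100 * (1 - 24 / (8 * 27))
   = 100 * (1 - 0.1111)
   = 88.89%


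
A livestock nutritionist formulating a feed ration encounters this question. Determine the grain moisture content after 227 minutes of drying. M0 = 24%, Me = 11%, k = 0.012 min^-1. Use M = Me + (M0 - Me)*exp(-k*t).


M = Me + (M0 - Me) * e^(-k*t)
  = 11 + (24 - 11) * e^(-0.012*227)
  = 11 + 13 * e^(-2.724)
  = 11 + 13 * 0.06561
  = 11 + 0.8530
  = 11.85%


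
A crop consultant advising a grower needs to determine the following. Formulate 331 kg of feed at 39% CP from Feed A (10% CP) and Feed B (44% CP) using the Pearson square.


parts_A = CP_b - target = 44 - 39 = 5
parts_B = target - CP_a = 39 - 10 = 29
total_parts = 5 + 29 = 34
Feed A = 331 * 5 / 34 = 48.68 kg
Feed B = 331 * 29 / 34 = 282.32 kg

48.68 kg


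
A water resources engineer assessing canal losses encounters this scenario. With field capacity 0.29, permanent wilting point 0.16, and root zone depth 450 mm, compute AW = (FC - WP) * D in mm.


AW = (FC - WP) * D
   = (0.29 - 0.16) * 450
   = 0.13 * 450
   = 58.50 mm
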